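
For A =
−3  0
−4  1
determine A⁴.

[[81, 0], [80, 1]]

tr A = −2 and det A = −3, so the characteristic polynomial is λ² − (−2)λ + (−3) with roots 1 and −3.
Eigenvectors give P = [[0, 1], [−1, 1]] with P⁻¹ = [[1, −1], [1, 0]], and A = P·diag(1, −3)·P⁻¹.
Then A⁴ = P·diag(1, 81)·P⁻¹ = [[0, 81], [−1, 81]] · [[1, −1], [1, 0]] = [[81, 0], [80, 1]].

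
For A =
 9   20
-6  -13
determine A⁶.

tr A = -4 and det A = 3, so the characteristic polynomial is λ² − (-4)λ + (3) with roots -1 and -3.
Eigenvectors give P = [[-2, -5], [1, 3]] with P⁻¹ = [[-3, -5], [1, 2]], and A = P·diag(-1, -3)·P⁻¹.
Then A⁶ = P·diag(1, 729)·P⁻¹ = [[-2, -3645], [1, 2187]] · [[-3, -5], [1, 2]] = [[-3639, -7280], [2184, 4369]].

[[-3639, -7280], [2184, 4369]]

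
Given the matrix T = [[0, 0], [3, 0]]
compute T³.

[[0, 0], [0, 0]]

T is strictly triangular, hence nilpotent: T² = 0, so T³ = 0.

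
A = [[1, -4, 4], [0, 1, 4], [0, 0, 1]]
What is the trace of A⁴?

3

A = I + N where N = [[0, -4, 4], [0, 0, 4], [0, 0, 0]] is strictly upper-triangular, so N³ = 0.
(I + N)⁴ = I + 4·N + 6·N² = [[1, -16, -80], [0, 1, 16], [0, 0, 1]].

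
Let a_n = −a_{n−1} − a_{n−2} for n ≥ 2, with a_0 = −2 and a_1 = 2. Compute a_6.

With companion matrix A = [[−1, −1], [1, 0]], [a_n, a_{n−1}]ᵀ = A·[a_{n−1}, a_{n−2}]ᵀ, so [a_6, a_5]ᵀ = A⁵·[a_1, a_0]ᵀ.
A⁵ = [[0, 1], [−1, −1]], giving [a_6, a_5]ᵀ = [[−2], [0]].

−2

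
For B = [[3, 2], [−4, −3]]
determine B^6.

[[1, 0], [0, 1]]

B² = I (check: tr B = 0 and det B = −1), so B^6 = I since 6 is even.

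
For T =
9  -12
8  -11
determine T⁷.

tr T = -2 and det T = -3, so the characteristic polynomial is λ² − (-2)λ + (-3) with roots -3 and 1.
Eigenvectors give P = [[1, -3], [1, -2]] with P⁻¹ = [[-2, 3], [-1, 1]], and T = P·diag(-3, 1)·P⁻¹.
Then T⁷ = P·diag(-2187, 1)·P⁻¹ = [[-2187, -3], [-2187, -2]] · [[-2, 3], [-1, 1]] = [[4377, -6564], [4376, -6563]].

[[4377, -6564], [4376, -6563]]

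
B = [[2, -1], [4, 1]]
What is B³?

B² = [[0, -3], [12, -3]]
B³ = [[-12, -3], [12, -15]]

[[-12, -3], [12, -15]]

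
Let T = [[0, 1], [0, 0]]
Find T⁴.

[[0, 0], [0, 0]]

T is strictly triangular, hence nilpotent: T² = 0, so T⁴ = 0.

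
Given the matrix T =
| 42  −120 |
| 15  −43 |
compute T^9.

tr T = −1 and det T = −6, so the characteristic polynomial is λ² − (−1)λ + (−6) with roots −3 and 2.
Eigenvectors give P = [[−8, 3], [−3, 1]] with P⁻¹ = [[1, −3], [3, −8]], and T = P·diag(−3, 2)·P⁻¹.
Then T^9 = P·diag(−19683, 512)·P⁻¹ = [[157464, 1536], [59049, 512]] · [[1, −3], [3, −8]] = [[162072, −484680], [60585, −181243]].

[[162072, −484680], [60585, −181243]]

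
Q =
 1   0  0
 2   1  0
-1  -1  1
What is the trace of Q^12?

Q = I + N where N = [[0, 0, 0], [2, 0, 0], [-1, -1, 0]] is strictly lower-triangular, so N^3 = 0.
(I + N)^12 = I + 12·N + 66·N^2 = [[1, 0, 0], [24, 1, 0], [-144, -12, 1]].

3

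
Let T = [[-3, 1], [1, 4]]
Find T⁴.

[[101, 27], [27, 290]]

T² = [[10, 1], [1, 17]]
T³ = [[-29, 14], [14, 69]]
T⁴ = [[101, 27], [27, 290]]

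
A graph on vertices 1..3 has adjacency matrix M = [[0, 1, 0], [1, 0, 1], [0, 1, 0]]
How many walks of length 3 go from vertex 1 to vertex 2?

The number of length-3 walks from vertex 1 to vertex 2 is entry (1,2) of M³, where M is the adjacency matrix.
M² = [[1, 0, 1], [0, 2, 0], [1, 0, 1]]
M³ = [[0, 2, 0], [2, 0, 2], [0, 2, 0]]

2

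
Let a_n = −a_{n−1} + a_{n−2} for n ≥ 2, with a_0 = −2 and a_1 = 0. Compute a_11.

With companion matrix A = [[−1, 1], [1, 0]], [a_n, a_{n−1}]ᵀ = A·[a_{n−1}, a_{n−2}]ᵀ, so [a_11, a_10]ᵀ = A^10·[a_1, a_0]ᵀ.
A^10 = [[89, −55], [−55, 34]], giving [a_11, a_10]ᵀ = [[110], [−68]].

110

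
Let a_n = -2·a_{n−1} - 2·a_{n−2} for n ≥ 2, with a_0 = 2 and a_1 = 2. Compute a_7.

With companion matrix Q = [[-2, -2], [1, 0]], [a_n, a_{n−1}]ᵀ = Q·[a_{n−1}, a_{n−2}]ᵀ, so [a_7, a_6]ᵀ = Q⁶·[a_1, a_0]ᵀ.
Q⁶ = [[-8, -16], [8, 8]], giving [a_7, a_6]ᵀ = [[-48], [32]].

-48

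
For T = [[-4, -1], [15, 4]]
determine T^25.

T² = I (check: tr T = 0 and det T = -1), so T^25 = T since 25 is odd.

[[-4, -1], [15, 4]]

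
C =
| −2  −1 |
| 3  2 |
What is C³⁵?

C² = I (check: tr C = 0 and det C = −1), so C³⁵ = C since 35 is odd.

[[−2, −1], [3, 2]]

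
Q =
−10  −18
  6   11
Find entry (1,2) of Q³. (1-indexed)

−54

tr Q = 1 and det Q = −2, so the characteristic polynomial is λ² − (1)λ + (−2) with roots −1 and 2.
Eigenvectors give P = [[2, 3], [−1, −2]] with P⁻¹ = [[2, 3], [−1, −2]], and Q = P·diag(−1, 2)·P⁻¹.
Then Q³ = P·diag(−1, 8)·P⁻¹ = [[−2, 24], [1, −16]] · [[2, 3], [−1, −2]] = [[−28, −54], [18, 35]].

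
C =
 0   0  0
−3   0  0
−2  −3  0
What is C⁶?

C is strictly triangular, hence nilpotent: C³ = 0, so C⁶ = 0.

[[0, 0, 0], [0, 0, 0], [0, 0, 0]]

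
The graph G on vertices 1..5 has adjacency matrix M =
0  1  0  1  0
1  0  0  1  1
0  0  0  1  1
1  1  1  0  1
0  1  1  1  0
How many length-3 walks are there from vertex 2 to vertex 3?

The number of length-3 walks from vertex 2 to vertex 3 is entry (2,3) of M³, where M is the adjacency matrix.
M² = [[2, 1, 1, 1, 2], [1, 3, 2, 2, 1], [1, 2, 2, 1, 1], [1, 2, 1, 4, 2], [2, 1, 1, 2, 3]]
M³ = [[2, 5, 3, 6, 3], [5, 4, 3, 7, 7], [3, 3, 2, 6, 5], [6, 7, 6, 6, 7], [3, 7, 5, 7, 4]]

3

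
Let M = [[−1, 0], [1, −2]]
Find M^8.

[[1, 0], [−255, 256]]

tr M = −3 and det M = 2, so the characteristic polynomial is λ² − (−3)λ + (2) with roots −2 and −1.
Eigenvectors give P = [[0, 1], [−1, 1]] with P⁻¹ = [[1, −1], [1, 0]], and M = P·diag(−2, −1)·P⁻¹.
Then M^8 = P·diag(256, 1)·P⁻¹ = [[0, 1], [−256, 1]] · [[1, −1], [1, 0]] = [[1, 0], [−255, 256]].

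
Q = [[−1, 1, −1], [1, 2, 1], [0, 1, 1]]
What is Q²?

[[2, 0, 1], [1, 6, 2], [1, 3, 2]]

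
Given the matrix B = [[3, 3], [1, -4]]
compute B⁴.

B² = [[12, -3], [-1, 19]]
B³ = [[33, 48], [16, -79]]
B⁴ = [[147, -93], [-31, 364]]

[[147, -93], [-31, 364]]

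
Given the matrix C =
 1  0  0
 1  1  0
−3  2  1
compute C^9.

C = I + N where N = [[0, 0, 0], [1, 0, 0], [−3, 2, 0]] is strictly lower-triangular, so N^3 = 0.
(I + N)^9 = I + 9·N + 36·N^2 = [[1, 0, 0], [9, 1, 0], [45, 18, 1]].

[[1, 0, 0], [9, 1, 0], [45, 18, 1]]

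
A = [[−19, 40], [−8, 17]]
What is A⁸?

[[32801, −65600], [13120, −26239]]

tr A = −2 and det A = −3, so the characteristic polynomial is λ² − (−2)λ + (−3) with roots 1 and −3.
Eigenvectors give P = [[−2, −5], [−1, −2]] with P⁻¹ = [[2, −5], [−1, 2]], and A = P·diag(1, −3)·P⁻¹.
Then A⁸ = P·diag(1, 6561)·P⁻¹ = [[−2, −32805], [−1, −13122]] · [[2, −5], [−1, 2]] = [[32801, −65600], [13120, −26239]].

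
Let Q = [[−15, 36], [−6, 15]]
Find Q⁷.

[[−10935, 26244], [−4374, 10935]]

tr Q = 0 and det Q = −9, so the characteristic polynomial is λ² − (0)λ + (−9) with roots 3 and −3.
Eigenvectors give P = [[2, −3], [1, −1]] with P⁻¹ = [[−1, 3], [−1, 2]], and Q = P·diag(3, −3)·P⁻¹.
Then Q⁷ = P·diag(2187, −2187)·P⁻¹ = [[4374, 6561], [2187, 2187]] · [[−1, 3], [−1, 2]] = [[−10935, 26244], [−4374, 10935]].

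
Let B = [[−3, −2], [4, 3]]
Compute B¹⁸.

B² = I (check: tr B = 0 and det B = −1), so B¹⁸ = I since 18 is even.

[[1, 0], [0, 1]]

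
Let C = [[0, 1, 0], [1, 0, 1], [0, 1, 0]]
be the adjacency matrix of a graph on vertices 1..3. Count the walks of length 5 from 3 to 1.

0

The number of length-5 walks from vertex 3 to vertex 1 is entry (3,1) of C⁵, where C is the adjacency matrix.
C² = [[1, 0, 1], [0, 2, 0], [1, 0, 1]]
C³ = [[0, 2, 0], [2, 0, 2], [0, 2, 0]]
C⁴ = [[2, 0, 2], [0, 4, 0], [2, 0, 2]]
C⁵ = [[0, 4, 0], [4, 0, 4], [0, 4, 0]]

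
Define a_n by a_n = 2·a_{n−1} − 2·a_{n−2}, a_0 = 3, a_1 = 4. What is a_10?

32

With companion matrix B = [[2, −2], [1, 0]], [a_n, a_{n−1}]ᵀ = B·[a_{n−1}, a_{n−2}]ᵀ, so [a_10, a_9]ᵀ = B⁹·[a_1, a_0]ᵀ.
B⁹ = [[32, −32], [16, 0]], giving [a_10, a_9]ᵀ = [[32], [64]].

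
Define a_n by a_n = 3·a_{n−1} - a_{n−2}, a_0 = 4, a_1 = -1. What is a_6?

With companion matrix A = [[3, -1], [1, 0]], [a_n, a_{n−1}]ᵀ = A·[a_{n−1}, a_{n−2}]ᵀ, so [a_6, a_5]ᵀ = A⁵·[a_1, a_0]ᵀ.
A⁵ = [[144, -55], [55, -21]], giving [a_6, a_5]ᵀ = [[-364], [-139]].

-364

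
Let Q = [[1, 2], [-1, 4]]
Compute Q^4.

[[-49, 130], [-65, 146]]

tr Q = 5 and det Q = 6, so the characteristic polynomial is λ² − (5)λ + (6) with roots 2 and 3.
Eigenvectors give P = [[2, 1], [1, 1]] with P⁻¹ = [[1, -1], [-1, 2]], and Q = P·diag(2, 3)·P⁻¹.
Then Q^4 = P·diag(16, 81)·P⁻¹ = [[32, 81], [16, 81]] · [[1, -1], [-1, 2]] = [[-49, 130], [-65, 146]].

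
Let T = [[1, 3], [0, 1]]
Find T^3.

T = I + N where N = [[0, 3], [0, 0]] is strictly upper-triangular, so N^2 = 0.
(I + N)^3 = I + 3·N = [[1, 9], [0, 1]].

[[1, 9], [0, 1]]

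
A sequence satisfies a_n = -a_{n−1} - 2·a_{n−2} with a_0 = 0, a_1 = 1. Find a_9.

With companion matrix C = [[-1, -2], [1, 0]], [a_n, a_{n−1}]ᵀ = C·[a_{n−1}, a_{n−2}]ᵀ, so [a_9, a_8]ᵀ = C^8·[a_1, a_0]ᵀ.
C^8 = [[-17, -6], [3, -14]], giving [a_9, a_8]ᵀ = [[-17], [3]].

-17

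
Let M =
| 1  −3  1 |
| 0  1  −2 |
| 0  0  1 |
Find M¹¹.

[[1, −33, 341], [0, 1, −22], [0, 0, 1]]

M = I + N where N = [[0, −3, 1], [0, 0, −2], [0, 0, 0]] is strictly upper-triangular, so N³ = 0.
(I + N)¹¹ = I + 11·N + 55·N² = [[1, −33, 341], [0, 1, −22], [0, 0, 1]].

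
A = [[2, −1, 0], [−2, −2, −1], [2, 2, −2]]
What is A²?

[[6, 0, 1], [−2, 4, 4], [−4, −10, 2]]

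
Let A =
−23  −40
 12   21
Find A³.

tr A = −2 and det A = −3, so the characteristic polynomial is λ² − (−2)λ + (−3) with roots −3 and 1.
Eigenvectors give P = [[−2, −5], [1, 3]] with P⁻¹ = [[−3, −5], [1, 2]], and A = P·diag(−3, 1)·P⁻¹.
Then A³ = P·diag(−27, 1)·P⁻¹ = [[54, −5], [−27, 3]] · [[−3, −5], [1, 2]] = [[−167, −280], [84, 141]].

[[−167, −280], [84, 141]]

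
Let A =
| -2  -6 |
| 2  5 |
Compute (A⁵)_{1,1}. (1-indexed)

tr A = 3 and det A = 2, so the characteristic polynomial is λ² − (3)λ + (2) with roots 2 and 1.
Eigenvectors give P = [[-3, -2], [2, 1]] with P⁻¹ = [[1, 2], [-2, -3]], and A = P·diag(2, 1)·P⁻¹.
Then A⁵ = P·diag(32, 1)·P⁻¹ = [[-96, -2], [64, 1]] · [[1, 2], [-2, -3]] = [[-92, -186], [62, 125]].

-92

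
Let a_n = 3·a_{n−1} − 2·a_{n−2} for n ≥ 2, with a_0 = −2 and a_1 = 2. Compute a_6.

With companion matrix Q = [[3, −2], [1, 0]], [a_n, a_{n−1}]ᵀ = Q·[a_{n−1}, a_{n−2}]ᵀ, so [a_6, a_5]ᵀ = Q^5·[a_1, a_0]ᵀ.
Q^5 = [[63, −62], [31, −30]], giving [a_6, a_5]ᵀ = [[250], [122]].

250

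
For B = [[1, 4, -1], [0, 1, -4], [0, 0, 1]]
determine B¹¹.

[[1, 44, -891], [0, 1, -44], [0, 0, 1]]

B = I + N where N = [[0, 4, -1], [0, 0, -4], [0, 0, 0]] is strictly upper-triangular, so N³ = 0.
(I + N)¹¹ = I + 11·N + 55·N² = [[1, 44, -891], [0, 1, -44], [0, 0, 1]].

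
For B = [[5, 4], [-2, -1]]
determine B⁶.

[[1457, 1456], [-728, -727]]

tr B = 4 and det B = 3, so the characteristic polynomial is λ² − (4)λ + (3) with roots 1 and 3.
Eigenvectors give P = [[-1, -2], [1, 1]] with P⁻¹ = [[1, 2], [-1, -1]], and B = P·diag(1, 3)·P⁻¹.
Then B⁶ = P·diag(1, 729)·P⁻¹ = [[-1, -1458], [1, 729]] · [[1, 2], [-1, -1]] = [[1457, 1456], [-728, -727]].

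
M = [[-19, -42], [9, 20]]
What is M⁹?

tr M = 1 and det M = -2, so the characteristic polynomial is λ² − (1)λ + (-2) with roots -1 and 2.
Eigenvectors give P = [[7, -2], [-3, 1]] with P⁻¹ = [[1, 2], [3, 7]], and M = P·diag(-1, 2)·P⁻¹.
Then M⁹ = P·diag(-1, 512)·P⁻¹ = [[-7, -1024], [3, 512]] · [[1, 2], [3, 7]] = [[-3079, -7182], [1539, 3590]].

[[-3079, -7182], [1539, 3590]]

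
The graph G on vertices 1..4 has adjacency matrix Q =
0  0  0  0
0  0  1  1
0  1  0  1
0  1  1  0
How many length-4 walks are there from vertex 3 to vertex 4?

The number of length-4 walks from vertex 3 to vertex 4 is entry (3,4) of Q^4, where Q is the adjacency matrix.
Q^2 = [[0, 0, 0, 0], [0, 2, 1, 1], [0, 1, 2, 1], [0, 1, 1, 2]]
Q^3 = [[0, 0, 0, 0], [0, 2, 3, 3], [0, 3, 2, 3], [0, 3, 3, 2]]
Q^4 = [[0, 0, 0, 0], [0, 6, 5, 5], [0, 5, 6, 5], [0, 5, 5, 6]]

5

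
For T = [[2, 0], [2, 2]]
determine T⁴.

T² = [[4, 0], [8, 4]]
T³ = [[8, 0], [24, 8]]
T⁴ = [[16, 0], [64, 16]]

[[16, 0], [64, 16]]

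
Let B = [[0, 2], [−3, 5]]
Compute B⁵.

tr B = 5 and det B = 6, so the characteristic polynomial is λ² − (5)λ + (6) with roots 2 and 3.
Eigenvectors give P = [[1, 2], [1, 3]] with P⁻¹ = [[3, −2], [−1, 1]], and B = P·diag(2, 3)·P⁻¹.
Then B⁵ = P·diag(32, 243)·P⁻¹ = [[32, 486], [32, 729]] · [[3, −2], [−1, 1]] = [[−390, 422], [−633, 665]].

[[−390, 422], [−633, 665]]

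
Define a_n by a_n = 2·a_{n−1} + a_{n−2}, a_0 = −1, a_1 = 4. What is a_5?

With companion matrix A = [[2, 1], [1, 0]], [a_n, a_{n−1}]ᵀ = A·[a_{n−1}, a_{n−2}]ᵀ, so [a_5, a_4]ᵀ = A⁴·[a_1, a_0]ᵀ.
A⁴ = [[29, 12], [12, 5]], giving [a_5, a_4]ᵀ = [[104], [43]].

104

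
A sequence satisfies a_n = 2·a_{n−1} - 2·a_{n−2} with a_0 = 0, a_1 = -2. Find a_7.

With companion matrix A = [[2, -2], [1, 0]], [a_n, a_{n−1}]ᵀ = A·[a_{n−1}, a_{n−2}]ᵀ, so [a_7, a_6]ᵀ = A⁶·[a_1, a_0]ᵀ.
A⁶ = [[-8, 16], [-8, 8]], giving [a_7, a_6]ᵀ = [[16], [16]].

16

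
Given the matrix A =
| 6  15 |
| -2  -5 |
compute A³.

A² = A (a projection; rank 1, trace 1), so A³ = A.

[[6, 15], [-2, -5]]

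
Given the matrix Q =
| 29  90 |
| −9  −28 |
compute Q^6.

tr Q = 1 and det Q = −2, so the characteristic polynomial is λ² − (1)λ + (−2) with roots −1 and 2.
Eigenvectors give P = [[−3, 10], [1, −3]] with P⁻¹ = [[3, 10], [1, 3]], and Q = P·diag(−1, 2)·P⁻¹.
Then Q^6 = P·diag(1, 64)·P⁻¹ = [[−3, 640], [1, −192]] · [[3, 10], [1, 3]] = [[631, 1890], [−189, −566]].

[[631, 1890], [−189, −566]]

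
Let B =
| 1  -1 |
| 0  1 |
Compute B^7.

B = I + N where N = [[0, -1], [0, 0]] is strictly upper-triangular, so N^2 = 0.
(I + N)^7 = I + 7·N = [[1, -7], [0, 1]].

[[1, -7], [0, 1]]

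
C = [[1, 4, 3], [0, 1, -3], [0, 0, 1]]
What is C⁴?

C = I + N where N = [[0, 4, 3], [0, 0, -3], [0, 0, 0]] is strictly upper-triangular, so N³ = 0.
(I + N)⁴ = I + 4·N + 6·N² = [[1, 16, -60], [0, 1, -12], [0, 0, 1]].

[[1, 16, -60], [0, 1, -12], [0, 0, 1]]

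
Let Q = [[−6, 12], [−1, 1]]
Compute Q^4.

tr Q = −5 and det Q = 6, so the characteristic polynomial is λ² − (−5)λ + (6) with roots −2 and −3.
Eigenvectors give P = [[−3, 4], [−1, 1]] with P⁻¹ = [[1, −4], [1, −3]], and Q = P·diag(−2, −3)·P⁻¹.
Then Q^4 = P·diag(16, 81)·P⁻¹ = [[−48, 324], [−16, 81]] · [[1, −4], [1, −3]] = [[276, −780], [65, −179]].

[[276, −780], [65, −179]]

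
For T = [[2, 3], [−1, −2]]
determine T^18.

[[1, 0], [0, 1]]

T² = I (check: tr T = 0 and det T = −1), so T^18 = I since 18 is even.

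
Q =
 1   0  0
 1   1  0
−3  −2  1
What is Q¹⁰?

Q = I + N where N = [[0, 0, 0], [1, 0, 0], [−3, −2, 0]] is strictly lower-triangular, so N³ = 0.
(I + N)¹⁰ = I + 10·N + 45·N² = [[1, 0, 0], [10, 1, 0], [−120, −20, 1]].

[[1, 0, 0], [10, 1, 0], [−120, −20, 1]]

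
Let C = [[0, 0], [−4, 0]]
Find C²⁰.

[[0, 0], [0, 0]]

C is strictly triangular, hence nilpotent: C² = 0, so C²⁰ = 0.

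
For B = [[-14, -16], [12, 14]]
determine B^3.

[[-56, -64], [48, 56]]

tr B = 0 and det B = -4, so the characteristic polynomial is λ² − (0)λ + (-4) with roots 2 and -2.
Eigenvectors give P = [[1, 4], [-1, -3]] with P⁻¹ = [[-3, -4], [1, 1]], and B = P·diag(2, -2)·P⁻¹.
Then B^3 = P·diag(8, -8)·P⁻¹ = [[8, -32], [-8, 24]] · [[-3, -4], [1, 1]] = [[-56, -64], [48, 56]].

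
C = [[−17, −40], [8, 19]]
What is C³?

[[−113, −280], [56, 139]]

tr C = 2 and det C = −3, so the characteristic polynomial is λ² − (2)λ + (−3) with roots −1 and 3.
Eigenvectors give P = [[5, −2], [−2, 1]] with P⁻¹ = [[1, 2], [2, 5]], and C = P·diag(−1, 3)·P⁻¹.
Then C³ = P·diag(−1, 27)·P⁻¹ = [[−5, −54], [2, 27]] · [[1, 2], [2, 5]] = [[−113, −280], [56, 139]].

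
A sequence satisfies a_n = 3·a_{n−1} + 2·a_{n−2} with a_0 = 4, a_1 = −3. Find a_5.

With companion matrix M = [[3, 2], [1, 0]], [a_n, a_{n−1}]ᵀ = M·[a_{n−1}, a_{n−2}]ᵀ, so [a_5, a_4]ᵀ = M⁴·[a_1, a_0]ᵀ.
M⁴ = [[139, 78], [39, 22]], giving [a_5, a_4]ᵀ = [[−105], [−29]].

−105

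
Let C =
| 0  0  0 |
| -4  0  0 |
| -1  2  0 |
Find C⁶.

[[0, 0, 0], [0, 0, 0], [0, 0, 0]]

C is strictly triangular, hence nilpotent: C³ = 0, so C⁶ = 0.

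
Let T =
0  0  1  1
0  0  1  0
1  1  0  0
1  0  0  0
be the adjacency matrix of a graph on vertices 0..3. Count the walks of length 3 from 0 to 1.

0

The number of length-3 walks from vertex 0 to vertex 1 is entry (0,1) of T³, where T is the adjacency matrix.
T² = [[2, 1, 0, 0], [1, 1, 0, 0], [0, 0, 2, 1], [0, 0, 1, 1]]
T³ = [[0, 0, 3, 2], [0, 0, 2, 1], [3, 2, 0, 0], [2, 1, 0, 0]]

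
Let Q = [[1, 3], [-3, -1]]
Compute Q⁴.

Q² = [[-8, 0], [0, -8]]
Q³ = [[-8, -24], [24, 8]]
Q⁴ = [[64, 0], [0, 64]]

[[64, 0], [0, 64]]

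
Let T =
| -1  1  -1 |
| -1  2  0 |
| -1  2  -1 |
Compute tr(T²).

6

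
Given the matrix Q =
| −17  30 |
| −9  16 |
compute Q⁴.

tr Q = −1 and det Q = −2, so the characteristic polynomial is λ² − (−1)λ + (−2) with roots −2 and 1.
Eigenvectors give P = [[2, −5], [1, −3]] with P⁻¹ = [[3, −5], [1, −2]], and Q = P·diag(−2, 1)·P⁻¹.
Then Q⁴ = P·diag(16, 1)·P⁻¹ = [[32, −5], [16, −3]] · [[3, −5], [1, −2]] = [[91, −150], [45, −74]].

[[91, −150], [45, −74]]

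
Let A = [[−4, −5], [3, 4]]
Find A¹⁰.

[[1, 0], [0, 1]]

A² = I (check: tr A = 0 and det A = −1), so A¹⁰ = I since 10 is even.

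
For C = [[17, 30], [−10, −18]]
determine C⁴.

tr C = −1 and det C = −6, so the characteristic polynomial is λ² − (−1)λ + (−6) with roots −3 and 2.
Eigenvectors give P = [[−3, −2], [2, 1]] with P⁻¹ = [[1, 2], [−2, −3]], and C = P·diag(−3, 2)·P⁻¹.
Then C⁴ = P·diag(81, 16)·P⁻¹ = [[−243, −32], [162, 16]] · [[1, 2], [−2, −3]] = [[−179, −390], [130, 276]].

[[−179, −390], [130, 276]]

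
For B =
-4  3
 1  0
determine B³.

[[-88, 57], [19, -12]]

B² = [[19, -12], [-4, 3]]
B³ = [[-88, 57], [19, -12]]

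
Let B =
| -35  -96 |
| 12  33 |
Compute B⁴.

tr B = -2 and det B = -3, so the characteristic polynomial is λ² − (-2)λ + (-3) with roots -3 and 1.
Eigenvectors give P = [[-3, 8], [1, -3]] with P⁻¹ = [[-3, -8], [-1, -3]], and B = P·diag(-3, 1)·P⁻¹.
Then B⁴ = P·diag(81, 1)·P⁻¹ = [[-243, 8], [81, -3]] · [[-3, -8], [-1, -3]] = [[721, 1920], [-240, -639]].

[[721, 1920], [-240, -639]]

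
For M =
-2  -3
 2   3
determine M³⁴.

[[-2, -3], [2, 3]]

M² = M (a projection; rank 1, trace 1), so M³⁴ = M.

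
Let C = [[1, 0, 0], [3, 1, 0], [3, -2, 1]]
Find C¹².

C = I + N where N = [[0, 0, 0], [3, 0, 0], [3, -2, 0]] is strictly lower-triangular, so N³ = 0.
(I + N)¹² = I + 12·N + 66·N² = [[1, 0, 0], [36, 1, 0], [-360, -24, 1]].

[[1, 0, 0], [36, 1, 0], [-360, -24, 1]]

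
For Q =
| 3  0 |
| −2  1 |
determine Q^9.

tr Q = 4 and det Q = 3, so the characteristic polynomial is λ² − (4)λ + (3) with roots 3 and 1.
Eigenvectors give P = [[−1, 0], [1, −1]] with P⁻¹ = [[−1, 0], [−1, −1]], and Q = P·diag(3, 1)·P⁻¹.
Then Q^9 = P·diag(19683, 1)·P⁻¹ = [[−19683, 0], [19683, −1]] · [[−1, 0], [−1, −1]] = [[19683, 0], [−19682, 1]].

[[19683, 0], [−19682, 1]]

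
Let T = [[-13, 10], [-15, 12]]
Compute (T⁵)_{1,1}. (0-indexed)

582

tr T = -1 and det T = -6, so the characteristic polynomial is λ² − (-1)λ + (-6) with roots 2 and -3.
Eigenvectors give P = [[-2, 1], [-3, 1]] with P⁻¹ = [[1, -1], [3, -2]], and T = P·diag(2, -3)·P⁻¹.
Then T⁵ = P·diag(32, -243)·P⁻¹ = [[-64, -243], [-96, -243]] · [[1, -1], [3, -2]] = [[-793, 550], [-825, 582]].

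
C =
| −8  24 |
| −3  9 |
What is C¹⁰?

C² = C (a projection; rank 1, trace 1), so C¹⁰ = C.

[[−8, 24], [−3, 9]]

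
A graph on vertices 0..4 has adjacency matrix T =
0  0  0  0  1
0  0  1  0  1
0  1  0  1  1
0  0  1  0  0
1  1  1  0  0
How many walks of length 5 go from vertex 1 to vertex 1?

The number of length-5 walks from vertex 1 to vertex 1 is entry (1,1) of T^5, where T is the adjacency matrix.
T^2 = [[1, 1, 1, 0, 0], [1, 2, 1, 1, 1], [1, 1, 3, 0, 1], [0, 1, 0, 1, 1], [0, 1, 1, 1, 3]]
T^3 = [[0, 1, 1, 1, 3], [1, 2, 4, 1, 4], [1, 4, 2, 3, 5], [1, 1, 3, 0, 1], [3, 4, 5, 1, 2]]
T^4 = [[3, 4, 5, 1, 2], [4, 8, 7, 4, 7], [5, 7, 12, 2, 7], [1, 4, 2, 3, 5], [2, 7, 7, 5, 12]]
T^5 = [[2, 7, 7, 5, 12], [7, 14, 19, 7, 19], [7, 19, 16, 12, 24], [5, 7, 12, 2, 7], [12, 19, 24, 7, 16]]

14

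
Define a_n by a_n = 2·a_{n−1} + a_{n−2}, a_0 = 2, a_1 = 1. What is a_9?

With companion matrix A = [[2, 1], [1, 0]], [a_n, a_{n−1}]ᵀ = A·[a_{n−1}, a_{n−2}]ᵀ, so [a_9, a_8]ᵀ = A^8·[a_1, a_0]ᵀ.
A^8 = [[985, 408], [408, 169]], giving [a_9, a_8]ᵀ = [[1801], [746]].

1801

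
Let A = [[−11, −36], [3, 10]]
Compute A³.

tr A = −1 and det A = −2, so the characteristic polynomial is λ² − (−1)λ + (−2) with roots 1 and −2.
Eigenvectors give P = [[−3, 4], [1, −1]] with P⁻¹ = [[1, 4], [1, 3]], and A = P·diag(1, −2)·P⁻¹.
Then A³ = P·diag(1, −8)·P⁻¹ = [[−3, −32], [1, 8]] · [[1, 4], [1, 3]] = [[−35, −108], [9, 28]].

[[−35, −108], [9, 28]]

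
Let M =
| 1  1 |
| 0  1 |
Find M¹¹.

[[1, 11], [0, 1]]

M = I + N where N = [[0, 1], [0, 0]] is strictly upper-triangular, so N² = 0.
(I + N)¹¹ = I + 11·N = [[1, 11], [0, 1]].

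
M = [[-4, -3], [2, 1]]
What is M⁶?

[[190, 189], [-126, -125]]

tr M = -3 and det M = 2, so the characteristic polynomial is λ² − (-3)λ + (2) with roots -1 and -2.
Eigenvectors give P = [[-1, 3], [1, -2]] with P⁻¹ = [[2, 3], [1, 1]], and M = P·diag(-1, -2)·P⁻¹.
Then M⁶ = P·diag(1, 64)·P⁻¹ = [[-1, 192], [1, -128]] · [[2, 3], [1, 1]] = [[190, 189], [-126, -125]].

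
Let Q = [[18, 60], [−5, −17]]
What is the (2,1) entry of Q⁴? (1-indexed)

tr Q = 1 and det Q = −6, so the characteristic polynomial is λ² − (1)λ + (−6) with roots 3 and −2.
Eigenvectors give P = [[4, −3], [−1, 1]] with P⁻¹ = [[1, 3], [1, 4]], and Q = P·diag(3, −2)·P⁻¹.
Then Q⁴ = P·diag(81, 16)·P⁻¹ = [[324, −48], [−81, 16]] · [[1, 3], [1, 4]] = [[276, 780], [−65, −179]].

−65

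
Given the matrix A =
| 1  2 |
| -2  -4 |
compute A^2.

[[-3, -6], [6, 12]]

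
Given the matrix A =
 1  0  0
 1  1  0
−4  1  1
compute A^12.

A = I + N where N = [[0, 0, 0], [1, 0, 0], [−4, 1, 0]] is strictly lower-triangular, so N^3 = 0.
(I + N)^12 = I + 12·N + 66·N^2 = [[1, 0, 0], [12, 1, 0], [18, 12, 1]].

[[1, 0, 0], [12, 1, 0], [18, 12, 1]]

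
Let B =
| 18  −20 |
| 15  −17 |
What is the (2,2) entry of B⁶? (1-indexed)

−1931

tr B = 1 and det B = −6, so the characteristic polynomial is λ² − (1)λ + (−6) with roots 3 and −2.
Eigenvectors give P = [[−4, −1], [−3, −1]] with P⁻¹ = [[−1, 1], [3, −4]], and B = P·diag(3, −2)·P⁻¹.
Then B⁶ = P·diag(729, 64)·P⁻¹ = [[−2916, −64], [−2187, −64]] · [[−1, 1], [3, −4]] = [[2724, −2660], [1995, −1931]].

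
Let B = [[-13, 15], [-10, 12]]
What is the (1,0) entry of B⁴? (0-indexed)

130

tr B = -1 and det B = -6, so the characteristic polynomial is λ² − (-1)λ + (-6) with roots -3 and 2.
Eigenvectors give P = [[3, 1], [2, 1]] with P⁻¹ = [[1, -1], [-2, 3]], and B = P·diag(-3, 2)·P⁻¹.
Then B⁴ = P·diag(81, 16)·P⁻¹ = [[243, 16], [162, 16]] · [[1, -1], [-2, 3]] = [[211, -195], [130, -114]].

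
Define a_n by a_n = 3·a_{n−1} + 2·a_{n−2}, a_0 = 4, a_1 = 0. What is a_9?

50232

With companion matrix M = [[3, 2], [1, 0]], [a_n, a_{n−1}]ᵀ = M·[a_{n−1}, a_{n−2}]ᵀ, so [a_9, a_8]ᵀ = M⁸·[a_1, a_0]ᵀ.
M⁸ = [[22363, 12558], [6279, 3526]], giving [a_9, a_8]ᵀ = [[50232], [14104]].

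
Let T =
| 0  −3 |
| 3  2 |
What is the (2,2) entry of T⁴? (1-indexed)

−11

T² = [[−9, −6], [6, −5]]
T³ = [[−18, 15], [−15, −28]]
T⁴ = [[45, 84], [−84, −11]]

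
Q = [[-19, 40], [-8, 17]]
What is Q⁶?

[[3641, -7280], [1456, -2911]]

tr Q = -2 and det Q = -3, so the characteristic polynomial is λ² − (-2)λ + (-3) with roots -3 and 1.
Eigenvectors give P = [[5, 2], [2, 1]] with P⁻¹ = [[1, -2], [-2, 5]], and Q = P·diag(-3, 1)·P⁻¹.
Then Q⁶ = P·diag(729, 1)·P⁻¹ = [[3645, 2], [1458, 1]] · [[1, -2], [-2, 5]] = [[3641, -7280], [1456, -2911]].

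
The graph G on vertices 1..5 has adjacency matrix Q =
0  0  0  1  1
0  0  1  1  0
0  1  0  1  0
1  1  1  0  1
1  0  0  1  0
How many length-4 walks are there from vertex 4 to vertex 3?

9

The number of length-4 walks from vertex 4 to vertex 3 is entry (4,3) of Q⁴, where Q is the adjacency matrix.
Q² = [[2, 1, 1, 1, 1], [1, 2, 1, 1, 1], [1, 1, 2, 1, 1], [1, 1, 1, 4, 1], [1, 1, 1, 1, 2]]
Q³ = [[2, 2, 2, 5, 3], [2, 2, 3, 5, 2], [2, 3, 2, 5, 2], [5, 5, 5, 4, 5], [3, 2, 2, 5, 2]]
Q⁴ = [[8, 7, 7, 9, 7], [7, 8, 7, 9, 7], [7, 7, 8, 9, 7], [9, 9, 9, 20, 9], [7, 7, 7, 9, 8]]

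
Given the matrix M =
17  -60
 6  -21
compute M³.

[[233, -780], [78, -261]]

tr M = -4 and det M = 3, so the characteristic polynomial is λ² − (-4)λ + (3) with roots -1 and -3.
Eigenvectors give P = [[10, -3], [3, -1]] with P⁻¹ = [[1, -3], [3, -10]], and M = P·diag(-1, -3)·P⁻¹.
Then M³ = P·diag(-1, -27)·P⁻¹ = [[-10, 81], [-3, 27]] · [[1, -3], [3, -10]] = [[233, -780], [78, -261]].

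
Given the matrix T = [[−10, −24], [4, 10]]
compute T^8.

[[256, 0], [0, 256]]

tr T = 0 and det T = −4, so the characteristic polynomial is λ² − (0)λ + (−4) with roots 2 and −2.
Eigenvectors give P = [[−2, 3], [1, −1]] with P⁻¹ = [[1, 3], [1, 2]], and T = P·diag(2, −2)·P⁻¹.
Then T^8 = P·diag(256, 256)·P⁻¹ = [[−512, 768], [256, −256]] · [[1, 3], [1, 2]] = [[256, 0], [0, 256]].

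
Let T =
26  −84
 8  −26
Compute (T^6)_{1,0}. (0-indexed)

0

tr T = 0 and det T = −4, so the characteristic polynomial is λ² − (0)λ + (−4) with roots −2 and 2.
Eigenvectors give P = [[3, 7], [1, 2]] with P⁻¹ = [[−2, 7], [1, −3]], and T = P·diag(−2, 2)·P⁻¹.
Then T^6 = P·diag(64, 64)·P⁻¹ = [[192, 448], [64, 128]] · [[−2, 7], [1, −3]] = [[64, 0], [0, 64]].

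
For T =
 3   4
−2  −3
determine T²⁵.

[[3, 4], [−2, −3]]

T² = I (check: tr T = 0 and det T = −1), so T²⁵ = T since 25 is odd.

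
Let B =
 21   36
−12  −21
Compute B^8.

tr B = 0 and det B = −9, so the characteristic polynomial is λ² − (0)λ + (−9) with roots −3 and 3.
Eigenvectors give P = [[−3, 2], [2, −1]] with P⁻¹ = [[1, 2], [2, 3]], and B = P·diag(−3, 3)·P⁻¹.
Then B^8 = P·diag(6561, 6561)·P⁻¹ = [[−19683, 13122], [13122, −6561]] · [[1, 2], [2, 3]] = [[6561, 0], [0, 6561]].

[[6561, 0], [0, 6561]]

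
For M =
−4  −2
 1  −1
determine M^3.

tr M = −5 and det M = 6, so the characteristic polynomial is λ² − (−5)λ + (6) with roots −2 and −3.
Eigenvectors give P = [[−1, 2], [1, −1]] with P⁻¹ = [[1, 2], [1, 1]], and M = P·diag(−2, −3)·P⁻¹.
Then M^3 = P·diag(−8, −27)·P⁻¹ = [[8, −54], [−8, 27]] · [[1, 2], [1, 1]] = [[−46, −38], [19, 11]].

[[−46, −38], [19, 11]]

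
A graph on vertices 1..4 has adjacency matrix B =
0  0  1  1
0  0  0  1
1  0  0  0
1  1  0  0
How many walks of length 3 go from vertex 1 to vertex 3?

2

The number of length-3 walks from vertex 1 to vertex 3 is entry (1,3) of B³, where B is the adjacency matrix.
B² = [[2, 1, 0, 0], [1, 1, 0, 0], [0, 0, 1, 1], [0, 0, 1, 2]]
B³ = [[0, 0, 2, 3], [0, 0, 1, 2], [2, 1, 0, 0], [3, 2, 0, 0]]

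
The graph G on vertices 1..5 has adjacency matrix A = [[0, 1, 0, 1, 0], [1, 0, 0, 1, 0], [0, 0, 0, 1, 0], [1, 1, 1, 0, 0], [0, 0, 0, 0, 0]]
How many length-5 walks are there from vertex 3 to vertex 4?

11

The number of length-5 walks from vertex 3 to vertex 4 is entry (3,4) of A⁵, where A is the adjacency matrix.
A² = [[2, 1, 1, 1, 0], [1, 2, 1, 1, 0], [1, 1, 1, 0, 0], [1, 1, 0, 3, 0], [0, 0, 0, 0, 0]]
A³ = [[2, 3, 1, 4, 0], [3, 2, 1, 4, 0], [1, 1, 0, 3, 0], [4, 4, 3, 2, 0], [0, 0, 0, 0, 0]]
A⁴ = [[7, 6, 4, 6, 0], [6, 7, 4, 6, 0], [4, 4, 3, 2, 0], [6, 6, 2, 11, 0], [0, 0, 0, 0, 0]]
A⁵ = [[12, 13, 6, 17, 0], [13, 12, 6, 17, 0], [6, 6, 2, 11, 0], [17, 17, 11, 14, 0], [0, 0, 0, 0, 0]]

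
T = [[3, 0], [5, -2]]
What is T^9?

[[19683, 0], [20195, -512]]

tr T = 1 and det T = -6, so the characteristic polynomial is λ² − (1)λ + (-6) with roots -2 and 3.
Eigenvectors give P = [[0, -1], [1, -1]] with P⁻¹ = [[-1, 1], [-1, 0]], and T = P·diag(-2, 3)·P⁻¹.
Then T^9 = P·diag(-512, 19683)·P⁻¹ = [[0, -19683], [-512, -19683]] · [[-1, 1], [-1, 0]] = [[19683, 0], [20195, -512]].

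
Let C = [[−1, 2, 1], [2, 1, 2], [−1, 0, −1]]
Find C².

[[4, 0, 2], [−2, 5, 2], [2, −2, 0]]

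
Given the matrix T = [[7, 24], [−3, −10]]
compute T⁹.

tr T = −3 and det T = 2, so the characteristic polynomial is λ² − (−3)λ + (2) with roots −1 and −2.
Eigenvectors give P = [[−3, 8], [1, −3]] with P⁻¹ = [[−3, −8], [−1, −3]], and T = P·diag(−1, −2)·P⁻¹.
Then T⁹ = P·diag(−1, −512)·P⁻¹ = [[3, −4096], [−1, 1536]] · [[−3, −8], [−1, −3]] = [[4087, 12264], [−1533, −4600]].

[[4087, 12264], [−1533, −4600]]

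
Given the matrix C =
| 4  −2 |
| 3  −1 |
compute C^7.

[[382, −254], [381, −253]]

tr C = 3 and det C = 2, so the characteristic polynomial is λ² − (3)λ + (2) with roots 2 and 1.
Eigenvectors give P = [[1, −2], [1, −3]] with P⁻¹ = [[3, −2], [1, −1]], and C = P·diag(2, 1)·P⁻¹.
Then C^7 = P·diag(128, 1)·P⁻¹ = [[128, −2], [128, −3]] · [[3, −2], [1, −1]] = [[382, −254], [381, −253]].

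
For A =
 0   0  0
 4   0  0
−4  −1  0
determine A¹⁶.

[[0, 0, 0], [0, 0, 0], [0, 0, 0]]

A is strictly triangular, hence nilpotent: A³ = 0, so A¹⁶ = 0.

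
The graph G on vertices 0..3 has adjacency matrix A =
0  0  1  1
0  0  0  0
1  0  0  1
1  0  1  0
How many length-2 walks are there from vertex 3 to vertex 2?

1

The number of length-2 walks from vertex 3 to vertex 2 is entry (3,2) of A², where A is the adjacency matrix.
A² = [[2, 0, 1, 1], [0, 0, 0, 0], [1, 0, 2, 1], [1, 0, 1, 2]]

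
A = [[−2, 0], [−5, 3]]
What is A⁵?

tr A = 1 and det A = −6, so the characteristic polynomial is λ² − (1)λ + (−6) with roots −2 and 3.
Eigenvectors give P = [[1, 0], [1, −1]] with P⁻¹ = [[1, 0], [1, −1]], and A = P·diag(−2, 3)·P⁻¹.
Then A⁵ = P·diag(−32, 243)·P⁻¹ = [[−32, 0], [−32, −243]] · [[1, 0], [1, −1]] = [[−32, 0], [−275, 243]].

[[−32, 0], [−275, 243]]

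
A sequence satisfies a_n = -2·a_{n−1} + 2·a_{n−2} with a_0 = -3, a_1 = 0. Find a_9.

5376

With companion matrix A = [[-2, 2], [1, 0]], [a_n, a_{n−1}]ᵀ = A·[a_{n−1}, a_{n−2}]ᵀ, so [a_9, a_8]ᵀ = A⁸·[a_1, a_0]ᵀ.
A⁸ = [[2448, -1792], [-896, 656]], giving [a_9, a_8]ᵀ = [[5376], [-1968]].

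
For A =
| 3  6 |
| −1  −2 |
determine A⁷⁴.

A² = A (a projection; rank 1, trace 1), so A⁷⁴ = A.

[[3, 6], [−1, −2]]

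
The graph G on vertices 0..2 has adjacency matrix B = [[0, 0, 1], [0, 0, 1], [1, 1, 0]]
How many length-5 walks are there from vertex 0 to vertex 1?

0

The number of length-5 walks from vertex 0 to vertex 1 is entry (0,1) of B⁵, where B is the adjacency matrix.
B² = [[1, 1, 0], [1, 1, 0], [0, 0, 2]]
B³ = [[0, 0, 2], [0, 0, 2], [2, 2, 0]]
B⁴ = [[2, 2, 0], [2, 2, 0], [0, 0, 4]]
B⁵ = [[0, 0, 4], [0, 0, 4], [4, 4, 0]]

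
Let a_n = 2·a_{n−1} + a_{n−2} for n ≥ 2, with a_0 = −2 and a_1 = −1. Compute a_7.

With companion matrix A = [[2, 1], [1, 0]], [a_n, a_{n−1}]ᵀ = A·[a_{n−1}, a_{n−2}]ᵀ, so [a_7, a_6]ᵀ = A⁶·[a_1, a_0]ᵀ.
A⁶ = [[169, 70], [70, 29]], giving [a_7, a_6]ᵀ = [[−309], [−128]].

−309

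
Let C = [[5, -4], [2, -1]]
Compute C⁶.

[[1457, -1456], [728, -727]]

tr C = 4 and det C = 3, so the characteristic polynomial is λ² − (4)λ + (3) with roots 3 and 1.
Eigenvectors give P = [[2, -1], [1, -1]] with P⁻¹ = [[1, -1], [1, -2]], and C = P·diag(3, 1)·P⁻¹.
Then C⁶ = P·diag(729, 1)·P⁻¹ = [[1458, -1], [729, -1]] · [[1, -1], [1, -2]] = [[1457, -1456], [728, -727]].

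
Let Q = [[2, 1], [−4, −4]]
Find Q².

[[0, −2], [8, 12]]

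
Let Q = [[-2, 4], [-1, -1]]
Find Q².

[[0, -12], [3, -3]]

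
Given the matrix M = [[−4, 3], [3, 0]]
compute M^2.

[[25, −12], [−12, 9]]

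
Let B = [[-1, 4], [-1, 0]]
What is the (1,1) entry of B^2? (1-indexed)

-3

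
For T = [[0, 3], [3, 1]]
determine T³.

T² = [[9, 3], [3, 10]]
T³ = [[9, 30], [30, 19]]

[[9, 30], [30, 19]]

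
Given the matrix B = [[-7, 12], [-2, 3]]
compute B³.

tr B = -4 and det B = 3, so the characteristic polynomial is λ² − (-4)λ + (3) with roots -3 and -1.
Eigenvectors give P = [[3, -2], [1, -1]] with P⁻¹ = [[1, -2], [1, -3]], and B = P·diag(-3, -1)·P⁻¹.
Then B³ = P·diag(-27, -1)·P⁻¹ = [[-81, 2], [-27, 1]] · [[1, -2], [1, -3]] = [[-79, 156], [-26, 51]].

[[-79, 156], [-26, 51]]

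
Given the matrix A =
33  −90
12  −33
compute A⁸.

[[6561, 0], [0, 6561]]

tr A = 0 and det A = −9, so the characteristic polynomial is λ² − (0)λ + (−9) with roots −3 and 3.
Eigenvectors give P = [[5, −3], [2, −1]] with P⁻¹ = [[−1, 3], [−2, 5]], and A = P·diag(−3, 3)·P⁻¹.
Then A⁸ = P·diag(6561, 6561)·P⁻¹ = [[32805, −19683], [13122, −6561]] · [[−1, 3], [−2, 5]] = [[6561, 0], [0, 6561]].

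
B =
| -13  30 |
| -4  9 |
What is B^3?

tr B = -4 and det B = 3, so the characteristic polynomial is λ² − (-4)λ + (3) with roots -1 and -3.
Eigenvectors give P = [[-5, 3], [-2, 1]] with P⁻¹ = [[1, -3], [2, -5]], and B = P·diag(-1, -3)·P⁻¹.
Then B^3 = P·diag(-1, -27)·P⁻¹ = [[5, -81], [2, -27]] · [[1, -3], [2, -5]] = [[-157, 390], [-52, 129]].

[[-157, 390], [-52, 129]]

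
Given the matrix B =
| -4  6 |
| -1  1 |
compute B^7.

tr B = -3 and det B = 2, so the characteristic polynomial is λ² − (-3)λ + (2) with roots -2 and -1.
Eigenvectors give P = [[3, 2], [1, 1]] with P⁻¹ = [[1, -2], [-1, 3]], and B = P·diag(-2, -1)·P⁻¹.
Then B^7 = P·diag(-128, -1)·P⁻¹ = [[-384, -2], [-128, -1]] · [[1, -2], [-1, 3]] = [[-382, 762], [-127, 253]].

[[-382, 762], [-127, 253]]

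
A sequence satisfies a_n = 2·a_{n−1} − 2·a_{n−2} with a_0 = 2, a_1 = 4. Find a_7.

0

With companion matrix Q = [[2, −2], [1, 0]], [a_n, a_{n−1}]ᵀ = Q·[a_{n−1}, a_{n−2}]ᵀ, so [a_7, a_6]ᵀ = Q^6·[a_1, a_0]ᵀ.
Q^6 = [[−8, 16], [−8, 8]], giving [a_7, a_6]ᵀ = [[0], [−16]].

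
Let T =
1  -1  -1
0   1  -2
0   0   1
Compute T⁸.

[[1, -8, 48], [0, 1, -16], [0, 0, 1]]

T = I + N where N = [[0, -1, -1], [0, 0, -2], [0, 0, 0]] is strictly upper-triangular, so N³ = 0.
(I + N)⁸ = I + 8·N + 28·N² = [[1, -8, 48], [0, 1, -16], [0, 0, 1]].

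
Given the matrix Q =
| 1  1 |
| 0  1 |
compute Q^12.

[[1, 12], [0, 1]]

Q = I + N where N = [[0, 1], [0, 0]] is strictly upper-triangular, so N^2 = 0.
(I + N)^12 = I + 12·N = [[1, 12], [0, 1]].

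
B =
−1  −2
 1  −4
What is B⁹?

[[18659, −38342], [19171, −38854]]

tr B = −5 and det B = 6, so the characteristic polynomial is λ² − (−5)λ + (6) with roots −3 and −2.
Eigenvectors give P = [[1, 2], [1, 1]] with P⁻¹ = [[−1, 2], [1, −1]], and B = P·diag(−3, −2)·P⁻¹.
Then B⁹ = P·diag(−19683, −512)·P⁻¹ = [[−19683, −1024], [−19683, −512]] · [[−1, 2], [1, −1]] = [[18659, −38342], [19171, −38854]].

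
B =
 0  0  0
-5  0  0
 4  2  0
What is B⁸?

B is strictly triangular, hence nilpotent: B³ = 0, so B⁸ = 0.

[[0, 0, 0], [0, 0, 0], [0, 0, 0]]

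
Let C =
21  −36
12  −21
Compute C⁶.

tr C = 0 and det C = −9, so the characteristic polynomial is λ² − (0)λ + (−9) with roots −3 and 3.
Eigenvectors give P = [[−3, −2], [−2, −1]] with P⁻¹ = [[1, −2], [−2, 3]], and C = P·diag(−3, 3)·P⁻¹.
Then C⁶ = P·diag(729, 729)·P⁻¹ = [[−2187, −1458], [−1458, −729]] · [[1, −2], [−2, 3]] = [[729, 0], [0, 729]].

[[729, 0], [0, 729]]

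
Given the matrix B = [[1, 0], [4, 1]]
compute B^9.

B = I + N where N = [[0, 0], [4, 0]] is strictly lower-triangular, so N^2 = 0.
(I + N)^9 = I + 9·N = [[1, 0], [36, 1]].

[[1, 0], [36, 1]]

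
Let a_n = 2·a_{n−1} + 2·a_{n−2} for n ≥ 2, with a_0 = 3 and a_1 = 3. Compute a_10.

With companion matrix C = [[2, 2], [1, 0]], [a_n, a_{n−1}]ᵀ = C·[a_{n−1}, a_{n−2}]ᵀ, so [a_10, a_9]ᵀ = C^9·[a_1, a_0]ᵀ.
C^9 = [[6688, 4896], [2448, 1792]], giving [a_10, a_9]ᵀ = [[34752], [12720]].

34752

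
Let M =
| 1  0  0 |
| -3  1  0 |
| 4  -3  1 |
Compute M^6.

M = I + N where N = [[0, 0, 0], [-3, 0, 0], [4, -3, 0]] is strictly lower-triangular, so N^3 = 0.
(I + N)^6 = I + 6·N + 15·N^2 = [[1, 0, 0], [-18, 1, 0], [159, -18, 1]].

[[1, 0, 0], [-18, 1, 0], [159, -18, 1]]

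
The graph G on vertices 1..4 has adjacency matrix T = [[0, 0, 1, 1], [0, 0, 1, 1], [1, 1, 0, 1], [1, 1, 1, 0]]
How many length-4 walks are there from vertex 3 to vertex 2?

The number of length-4 walks from vertex 3 to vertex 2 is entry (3,2) of T^4, where T is the adjacency matrix.
T^2 = [[2, 2, 1, 1], [2, 2, 1, 1], [1, 1, 3, 2], [1, 1, 2, 3]]
T^3 = [[2, 2, 5, 5], [2, 2, 5, 5], [5, 5, 4, 5], [5, 5, 5, 4]]
T^4 = [[10, 10, 9, 9], [10, 10, 9, 9], [9, 9, 15, 14], [9, 9, 14, 15]]

9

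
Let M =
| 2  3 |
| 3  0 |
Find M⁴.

[[205, 132], [132, 117]]

M² = [[13, 6], [6, 9]]
M³ = [[44, 39], [39, 18]]
M⁴ = [[205, 132], [132, 117]]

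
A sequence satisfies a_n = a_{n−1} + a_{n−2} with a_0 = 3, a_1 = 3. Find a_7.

With companion matrix Q = [[1, 1], [1, 0]], [a_n, a_{n−1}]ᵀ = Q·[a_{n−1}, a_{n−2}]ᵀ, so [a_7, a_6]ᵀ = Q⁶·[a_1, a_0]ᵀ.
Q⁶ = [[13, 8], [8, 5]], giving [a_7, a_6]ᵀ = [[63], [39]].

63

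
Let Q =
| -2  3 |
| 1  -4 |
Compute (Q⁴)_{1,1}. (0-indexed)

Q² = [[7, -18], [-6, 19]]
Q³ = [[-32, 93], [31, -94]]
Q⁴ = [[157, -468], [-156, 469]]

469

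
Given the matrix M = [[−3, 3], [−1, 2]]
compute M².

[[6, −3], [1, 1]]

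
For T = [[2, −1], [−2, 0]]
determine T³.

[[16, −6], [−12, 4]]

T² = [[6, −2], [−4, 2]]
T³ = [[16, −6], [−12, 4]]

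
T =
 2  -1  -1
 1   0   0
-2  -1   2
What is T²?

[[5, -1, -4], [2, -1, -1], [-9, 0, 6]]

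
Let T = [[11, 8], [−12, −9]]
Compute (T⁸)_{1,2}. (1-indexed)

13120

tr T = 2 and det T = −3, so the characteristic polynomial is λ² − (2)λ + (−3) with roots 3 and −1.
Eigenvectors give P = [[−1, 2], [1, −3]] with P⁻¹ = [[−3, −2], [−1, −1]], and T = P·diag(3, −1)·P⁻¹.
Then T⁸ = P·diag(6561, 1)·P⁻¹ = [[−6561, 2], [6561, −3]] · [[−3, −2], [−1, −1]] = [[19681, 13120], [−19680, −13119]].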